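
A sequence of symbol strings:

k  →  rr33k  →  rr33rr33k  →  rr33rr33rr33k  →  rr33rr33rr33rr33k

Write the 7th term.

The strings grow by a fixed prefix rr33 each time.
From rr33rr33rr33rr33k, 2 further steps: rr33rr33rr33rr33k → rr33rr33rr33rr33rr33k → (answer).

rr33rr33rr33rr33rr33rr33k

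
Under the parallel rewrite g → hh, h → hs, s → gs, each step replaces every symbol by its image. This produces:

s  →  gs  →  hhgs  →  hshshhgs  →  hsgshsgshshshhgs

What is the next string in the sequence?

Rewriting the 16 symbols of hsgshsgshshshhgs one by one yields hs gs hh gs hs gs hh gs hs gs hs gs hs hs hh gs; concatenated:

hsgshhgshsgshhgshsgshsgshshshhgs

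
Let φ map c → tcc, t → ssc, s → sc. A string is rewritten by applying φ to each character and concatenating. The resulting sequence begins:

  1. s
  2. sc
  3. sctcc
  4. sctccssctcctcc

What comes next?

sctccssctcctccscsctccssctcctccssctcctcc

Applying the rule to each of the 14 symbols of sctccssctcctcc gives the pieces sc tcc ssc tcc tcc sc sc tcc ssc tcc tcc ssc tcc tcc, which concatenate to the answer.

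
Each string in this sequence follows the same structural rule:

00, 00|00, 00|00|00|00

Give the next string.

Each string is two copies of the previous one joined by '|'.
So the next term is two copies of 00|00|00|00 with '|' between the halves.

00|00|00|00|00|00|00|00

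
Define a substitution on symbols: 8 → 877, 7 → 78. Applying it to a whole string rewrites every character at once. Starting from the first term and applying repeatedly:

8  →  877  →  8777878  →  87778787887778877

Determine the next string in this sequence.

Rewriting the 17 symbols of 87778787887778877 one by one yields 877 78 78 78 877 78 877 78 877 877 78 78 78 877 877 78 78; concatenated:

87778787887778877788778777878788778777878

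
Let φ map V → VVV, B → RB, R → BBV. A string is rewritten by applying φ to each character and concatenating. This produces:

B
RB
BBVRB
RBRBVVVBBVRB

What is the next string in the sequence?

Rewriting each symbol of RBRBVVVBBVRB: R→BBV, B→RB, R→BBV, B→RB, V→VVV, V→VVV, V→VVV, B→RB, B→RB, V→VVV, R→BBV, B→RB, which concatenates to BBV RB BBV RB VVV VVV VVV RB RB VVV BBV RB.

BBVRBBBVRBVVVVVVVVVRBRBVVVBBVRB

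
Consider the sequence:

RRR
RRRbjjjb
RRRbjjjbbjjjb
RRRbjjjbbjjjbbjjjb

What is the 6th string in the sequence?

RRRbjjjbbjjjbbjjjbbjjjbbjjjb

Each term is the previous one with bjjjb appended.
From RRRbjjjbbjjjbbjjjb, 2 further steps: RRRbjjjbbjjjbbjjjb → RRRbjjjbbjjjbbjjjbbjjjb → (answer).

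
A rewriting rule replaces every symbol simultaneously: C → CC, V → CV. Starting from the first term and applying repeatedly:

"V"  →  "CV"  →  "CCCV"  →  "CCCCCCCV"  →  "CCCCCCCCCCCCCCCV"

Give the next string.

Applying the rule to each of the 16 symbols of CCCCCCCCCCCCCCCV gives the pieces CC CC CC CC CC CC CC CC CC CC CC CC CC CC CC CV, which concatenate to the answer.

CCCCCCCCCCCCCCCCCCCCCCCCCCCCCCCV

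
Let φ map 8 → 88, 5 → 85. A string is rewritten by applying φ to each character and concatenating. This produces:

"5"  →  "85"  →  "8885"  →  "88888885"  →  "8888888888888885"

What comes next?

φ(8888888888888885) expands symbol-by-symbol to 88 88 88 88 88 88 88 88 88 88 88 88 88 88 88 85; joining the 16 pieces gives the next term.

88888888888888888888888888888885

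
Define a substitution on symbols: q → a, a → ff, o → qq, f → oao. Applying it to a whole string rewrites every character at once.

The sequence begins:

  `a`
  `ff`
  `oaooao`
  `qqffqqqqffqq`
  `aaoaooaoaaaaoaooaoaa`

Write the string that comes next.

Replace each of the 20 characters of aaoaooaoaaaaoaooaoaa in place — ff ff qq ff qq qq ff qq ff ff ff ff qq ff qq qq ff qq ff ff — and concatenate.

ffffqqffqqqqffqqffffffffqqffqqqqffqqffff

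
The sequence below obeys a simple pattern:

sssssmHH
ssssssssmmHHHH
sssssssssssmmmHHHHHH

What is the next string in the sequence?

Each string has the form s^{3n+2} m^{n} H^{2n} (n = 1, 2, …).
For the next term, n = 4, so the run lengths are 14, 4, 8.

ssssssssssssssmmmmHHHHHHHH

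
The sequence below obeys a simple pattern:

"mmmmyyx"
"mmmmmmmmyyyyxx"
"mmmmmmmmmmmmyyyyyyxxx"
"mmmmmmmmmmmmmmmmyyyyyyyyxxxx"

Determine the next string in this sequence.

Each string has the form m^{4n} y^{2n} x^{n} (n = 1, 2, …).
Setting n = 5 gives 20, 10, 5 characters in each block.

mmmmmmmmmmmmmmmmmmmmyyyyyyyyyyxxxxx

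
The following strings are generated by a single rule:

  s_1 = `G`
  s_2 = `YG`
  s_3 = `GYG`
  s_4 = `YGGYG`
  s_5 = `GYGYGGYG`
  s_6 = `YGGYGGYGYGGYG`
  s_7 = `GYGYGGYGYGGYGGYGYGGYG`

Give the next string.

This is a Fibonacci-style word recurrence s(k) = s(k−2)·s(k−1): e.g. G·YG = GYG.
So term 8 is YGGYGGYGYGGYG·GYGYGGYGYGGYGGYGYGGYG.

YGGYGGYGYGGYGGYGYGGYGYGGYGGYGYGGYG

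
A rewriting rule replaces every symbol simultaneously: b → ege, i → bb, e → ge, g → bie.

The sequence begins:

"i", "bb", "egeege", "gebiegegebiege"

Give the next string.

Applying the rule to each of the 14 symbols of gebiegegebiege gives the pieces bie ge ege bb ge bie ge bie ge ege bb ge bie ge, which concatenate to the answer.

biegeegebbgebiegebiegeegebbgebiege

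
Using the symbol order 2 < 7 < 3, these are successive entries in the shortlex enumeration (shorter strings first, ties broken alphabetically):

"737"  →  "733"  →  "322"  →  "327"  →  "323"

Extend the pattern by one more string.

372

Treat 323 as a base-3 numeral over the given alphabet and add one, carrying through any trailing 3's.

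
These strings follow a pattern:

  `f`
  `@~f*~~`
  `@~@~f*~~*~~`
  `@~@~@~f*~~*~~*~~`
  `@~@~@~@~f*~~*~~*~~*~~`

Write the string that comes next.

Every step adds @~ to the front and *~~ to the end of the previous string.
So the next term is @~·@~@~@~@~f*~~*~~*~~*~~·*~~.

@~@~@~@~@~f*~~*~~*~~*~~*~~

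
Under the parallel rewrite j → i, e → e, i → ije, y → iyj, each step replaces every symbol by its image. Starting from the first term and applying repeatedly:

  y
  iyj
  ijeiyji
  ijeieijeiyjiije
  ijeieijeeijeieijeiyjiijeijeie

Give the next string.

ijeieijeeijeieeijeieijeeijeieijeiyjiijeijeieijeieijee

Applying the rule to each of the 29 symbols of ijeieijeeijeieijeiyjiijeijeie gives the pieces ije i e ije e ije i e e ije i e ije e ije i e ije iyj i ije ije i e ije i e ije e, which concatenate to the answer.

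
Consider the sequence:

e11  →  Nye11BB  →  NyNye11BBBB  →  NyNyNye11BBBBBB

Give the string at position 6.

s(k+1) = Ny·s(k)·BB, so each term gains Ny as a prefix and BB as a suffix.
From NyNyNye11BBBBBB, 2 further steps: NyNyNye11BBBBBB → NyNyNyNye11BBBBBBBB → (answer).

NyNyNyNyNye11BBBBBBBBBB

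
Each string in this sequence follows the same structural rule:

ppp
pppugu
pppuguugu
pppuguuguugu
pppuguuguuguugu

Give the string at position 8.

pppuguuguuguuguuguuguugu

Each term is the previous one with ugu appended.
From pppuguuguuguugu, 3 further steps: pppuguuguuguugu → pppuguuguuguuguugu → pppuguuguuguuguuguugu → (answer).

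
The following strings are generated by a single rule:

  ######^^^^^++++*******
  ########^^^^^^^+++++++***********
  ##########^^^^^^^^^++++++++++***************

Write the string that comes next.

############^^^^^^^^^^^+++++++++++++*******************

The n-th term is 2n+2 #'s then 2n+1 ^'s then 3n-2 +'s then 4n-1 *'s, where the shown terms are n = 2, 3, 4.
For the next term, n = 5, so the run lengths are 12, 11, 13, 19.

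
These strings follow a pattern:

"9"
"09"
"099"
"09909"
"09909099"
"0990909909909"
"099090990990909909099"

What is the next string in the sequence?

This is a Fibonacci-style word recurrence s(k) = s(k−1)·s(k−2): e.g. 09·9 = 099.
The next term joins 099090990990909909099 and 0990909909909.

0990909909909099090990990909909909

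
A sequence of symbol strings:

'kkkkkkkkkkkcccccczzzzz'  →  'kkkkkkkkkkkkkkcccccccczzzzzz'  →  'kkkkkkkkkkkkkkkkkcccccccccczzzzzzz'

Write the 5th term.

kkkkkkkkkkkkkkkkkkkkkkkcccccccccccccczzzzzzzzz

Each string has the form k^{3n+2} c^{2n} z^{n+2}, where the shown terms are n = 3, 4, 5.
For term 5, n = 7, so the run lengths are 23, 14, 9.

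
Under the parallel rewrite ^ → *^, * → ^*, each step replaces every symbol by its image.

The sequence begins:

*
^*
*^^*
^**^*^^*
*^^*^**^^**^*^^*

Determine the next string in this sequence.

Rewriting the 16 symbols of *^^*^**^^**^*^^* one by one yields ^* *^ *^ ^* *^ ^* ^* *^ *^ ^* ^* *^ ^* *^ *^ ^*; concatenated:

^**^*^^**^^*^**^*^^*^**^^**^*^^*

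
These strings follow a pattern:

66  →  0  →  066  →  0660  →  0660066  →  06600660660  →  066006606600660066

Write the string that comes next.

This is a Fibonacci-style word recurrence s(k) = s(k−1)·s(k−2): e.g. 0·66 = 066.
The next term joins 066006606600660066 and 06600660660.

06600660660066006606600660660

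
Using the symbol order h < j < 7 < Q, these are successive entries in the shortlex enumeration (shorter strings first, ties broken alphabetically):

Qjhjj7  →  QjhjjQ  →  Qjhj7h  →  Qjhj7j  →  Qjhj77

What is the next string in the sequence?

Qjhj7Q

Find the rightmost character of Qjhj77 below Q, bump it to the next letter, and reset everything to its right to h.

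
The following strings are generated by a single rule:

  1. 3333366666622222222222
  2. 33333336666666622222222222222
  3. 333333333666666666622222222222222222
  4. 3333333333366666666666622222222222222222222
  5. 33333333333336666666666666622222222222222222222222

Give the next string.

333333333333333666666666666666622222222222222222222222222

Term n consists of 2n-1 3's, followed by 2n 6's, followed by 3n+2 2's, where the shown terms are n = 3, 4, 5, 6, 7.
Setting n = 8 gives 15, 16, 26 characters in each block.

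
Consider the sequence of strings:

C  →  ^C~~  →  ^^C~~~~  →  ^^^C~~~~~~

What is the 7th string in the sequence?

^^^^^^C~~~~~~~~~~~~

Each term wraps the previous one in ^ on the left and ~~ on the right.
From ^^^C~~~~~~, 3 further steps: ^^^C~~~~~~ → ^^^^C~~~~~~~~ → ^^^^^C~~~~~~~~~~ → (answer).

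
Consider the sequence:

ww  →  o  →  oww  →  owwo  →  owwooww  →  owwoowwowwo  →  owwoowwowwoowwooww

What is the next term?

owwoowwowwoowwoowwowwoowwowwo

Each term (from the third on) is the previous term followed by the one before it: term 3 = o·ww = oww.
The next term joins owwoowwowwoowwooww and owwoowwowwo.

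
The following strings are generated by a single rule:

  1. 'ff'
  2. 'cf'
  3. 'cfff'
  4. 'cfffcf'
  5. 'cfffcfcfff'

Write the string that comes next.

cfffcfcfffcfffcf

From term 3 onward, concatenate the last term with the second-to-last: cf·ff = cfff, cfff·cf = cfffcf, …
So term 6 is cfffcfcfff·cfffcf.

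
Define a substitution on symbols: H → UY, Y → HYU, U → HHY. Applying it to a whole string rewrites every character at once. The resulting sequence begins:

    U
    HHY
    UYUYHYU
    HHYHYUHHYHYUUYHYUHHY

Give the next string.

UYUYHYUUYHYUHHYUYUYHYUUYHYUHHYHHYHYUUYHYUHHYUYUYHYU

Replace each of the 20 characters of HHYHYUHHYHYUUYHYUHHY in place — UY UY HYU UY HYU HHY UY UY HYU UY HYU HHY HHY HYU UY HYU HHY UY UY HYU — and concatenate.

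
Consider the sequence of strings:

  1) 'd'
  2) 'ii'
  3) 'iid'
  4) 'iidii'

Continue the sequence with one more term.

This is a Fibonacci-style word recurrence s(k) = s(k−1)·s(k−2): e.g. ii·d = iid.
Continuing: iidii · iid gives term 5.

iidiiiid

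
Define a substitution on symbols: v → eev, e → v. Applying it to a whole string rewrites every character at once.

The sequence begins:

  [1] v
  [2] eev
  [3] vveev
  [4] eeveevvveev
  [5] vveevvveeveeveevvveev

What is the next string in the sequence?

eeveevvveeveeveevvveevvveevvveeveeveevvveev

Applying the rule to each of the 21 symbols of vveevvveeveeveevvveev gives the pieces eev eev v v eev eev eev v v eev v v eev v v eev eev eev v v eev, which concatenate to the answer.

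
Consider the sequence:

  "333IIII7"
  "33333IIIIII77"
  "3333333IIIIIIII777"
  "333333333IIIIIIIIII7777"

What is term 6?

3333333333333IIIIIIIIIIIIII777777

The n-th term is 2n+1 3's then 2n+2 I's then n 7's (n = 1, 2, …).
At n = 6 the blocks have lengths 13, 14, 6.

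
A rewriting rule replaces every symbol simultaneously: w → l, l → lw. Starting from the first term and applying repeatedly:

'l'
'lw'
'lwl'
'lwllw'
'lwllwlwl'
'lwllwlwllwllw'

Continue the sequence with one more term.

Applying the rule to each of the 13 symbols of lwllwlwllwllw gives the pieces lw l lw lw l lw l lw lw l lw lw l, which concatenate to the answer.

lwllwlwllwllwlwllwlwl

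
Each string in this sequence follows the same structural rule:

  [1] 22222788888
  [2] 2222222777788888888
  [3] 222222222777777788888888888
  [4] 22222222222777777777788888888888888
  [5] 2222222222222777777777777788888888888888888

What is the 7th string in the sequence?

The n-th term is 2n+3 2's then 3n-2 7's then 3n+2 8's (n = 1, 2, …).
Setting n = 7 gives 17, 19, 23 characters in each block.

22222222222222222777777777777777777788888888888888888888888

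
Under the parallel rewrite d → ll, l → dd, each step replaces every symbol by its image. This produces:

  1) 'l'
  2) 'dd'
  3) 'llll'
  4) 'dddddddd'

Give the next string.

Expanding dddddddd: d→ll, d→ll, d→ll, d→ll, d→ll, d→ll, d→ll, d→ll. Concatenated: ll ll ll ll ll ll ll ll.

llllllllllllllll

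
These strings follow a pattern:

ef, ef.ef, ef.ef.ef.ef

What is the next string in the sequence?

Every step duplicates the string with '.' between the halves.
So the next term is two copies of ef.ef.ef.ef with '.' between the halves.

ef.ef.ef.ef.ef.ef.ef.ef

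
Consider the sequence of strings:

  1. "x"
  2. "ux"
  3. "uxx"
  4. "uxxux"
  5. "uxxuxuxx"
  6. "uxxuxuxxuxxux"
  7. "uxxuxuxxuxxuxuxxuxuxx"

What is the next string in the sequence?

uxxuxuxxuxxuxuxxuxuxxuxxuxuxxuxxux

From term 3 onward, concatenate the last term with the second-to-last: ux·x = uxx, uxx·ux = uxxux, …
So term 8 is uxxuxuxxuxxuxuxxuxuxx·uxxuxuxxuxxux.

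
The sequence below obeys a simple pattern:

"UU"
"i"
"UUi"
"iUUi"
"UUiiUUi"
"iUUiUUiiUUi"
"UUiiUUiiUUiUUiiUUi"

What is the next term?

This is a Fibonacci-style word recurrence s(k) = s(k−2)·s(k−1): e.g. UU·i = UUi.
The next term joins iUUiUUiiUUi and UUiiUUiiUUiUUiiUUi.

iUUiUUiiUUiUUiiUUiiUUiUUiiUUi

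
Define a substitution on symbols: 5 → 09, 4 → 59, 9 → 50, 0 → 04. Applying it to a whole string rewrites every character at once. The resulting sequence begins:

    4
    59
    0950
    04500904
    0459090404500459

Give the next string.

Rewriting the 16 symbols of 0459090404500459 one by one yields 04 59 09 50 04 50 04 59 04 59 09 04 04 59 09 50; concatenated:

04590950045004590459090404590950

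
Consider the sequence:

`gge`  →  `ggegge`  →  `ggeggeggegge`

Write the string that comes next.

s(k+1) = s(k)·s(k) — each term doubles the last.
Doubling ggeggeggegge:

ggeggeggeggeggeggeggegge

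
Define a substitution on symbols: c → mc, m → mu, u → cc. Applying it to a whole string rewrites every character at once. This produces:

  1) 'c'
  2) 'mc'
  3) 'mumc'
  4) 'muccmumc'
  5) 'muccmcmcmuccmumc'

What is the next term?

muccmcmcmumcmumcmuccmcmcmuccmumc

φ(muccmcmcmuccmumc) expands symbol-by-symbol to mu cc mc mc mu mc mu mc mu cc mc mc mu cc mu mc; joining the 16 pieces gives the next term.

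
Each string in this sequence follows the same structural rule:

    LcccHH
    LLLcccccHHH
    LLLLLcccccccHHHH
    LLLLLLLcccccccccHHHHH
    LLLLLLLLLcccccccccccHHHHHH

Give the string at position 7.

LLLLLLLLLLLLLcccccccccccccccHHHHHHHH

Each string has the form L^{2n-1} c^{2n+1} H^{n+1} (n = 1, 2, …).
Setting n = 7 gives 13, 15, 8 characters in each block.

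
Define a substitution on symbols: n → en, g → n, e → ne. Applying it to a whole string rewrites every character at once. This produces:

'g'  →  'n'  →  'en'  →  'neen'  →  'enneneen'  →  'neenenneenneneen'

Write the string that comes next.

Replace each of the 16 characters of neenenneenneneen in place — en ne ne en ne en en ne ne en en ne en ne ne en — and concatenate.

enneneenneenenneneenenneenneneen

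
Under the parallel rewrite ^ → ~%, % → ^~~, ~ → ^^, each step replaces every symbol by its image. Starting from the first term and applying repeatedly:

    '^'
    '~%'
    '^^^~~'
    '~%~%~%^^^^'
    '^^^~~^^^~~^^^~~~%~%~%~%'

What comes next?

Rewriting the 23 symbols of ^^^~~^^^~~^^^~~~%~%~%~% one by one yields ~% ~% ~% ^^ ^^ ~% ~% ~% ^^ ^^ ~% ~% ~% ^^ ^^ ^^ ^~~ ^^ ^~~ ^^ ^~~ ^^ ^~~; concatenated:

~%~%~%^^^^~%~%~%^^^^~%~%~%^^^^^^^~~^^^~~^^^~~^^^~~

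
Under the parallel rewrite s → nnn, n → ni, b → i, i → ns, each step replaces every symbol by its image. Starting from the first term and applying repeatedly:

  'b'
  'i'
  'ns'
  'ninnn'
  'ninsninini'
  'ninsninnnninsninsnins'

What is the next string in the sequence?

ninsninnnninsnininininsninnnninsninnnninsninnn

Replace each of the 21 characters of ninsninnnninsninsnins in place — ni ns ni nnn ni ns ni ni ni ni ns ni nnn ni ns ni nnn ni ns ni nnn — and concatenate.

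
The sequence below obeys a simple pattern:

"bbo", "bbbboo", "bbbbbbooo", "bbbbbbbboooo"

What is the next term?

bbbbbbbbbbooooo

The n-th term is 2n b's then n o's (n = 1, 2, …).
For the next term, n = 5, so the run lengths are 10, 5.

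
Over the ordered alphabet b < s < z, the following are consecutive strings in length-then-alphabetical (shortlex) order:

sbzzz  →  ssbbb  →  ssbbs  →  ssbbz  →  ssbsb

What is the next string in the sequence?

ssbss

The successor of ssbsb increments the rightmost position that isn't already z and resets every position after it to b.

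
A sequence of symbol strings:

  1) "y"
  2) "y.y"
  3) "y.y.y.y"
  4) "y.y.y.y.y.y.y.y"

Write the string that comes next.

Each string is two copies of the previous one joined by '.'.
Doubling y.y.y.y.y.y.y.y with '.' between the halves:

y.y.y.y.y.y.y.y.y.y.y.y.y.y.y.y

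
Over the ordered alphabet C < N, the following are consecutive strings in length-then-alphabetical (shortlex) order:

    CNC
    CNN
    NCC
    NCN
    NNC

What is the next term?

NNN

Find the rightmost character of NNC below N, bump it to the next letter, and reset everything to its right to C.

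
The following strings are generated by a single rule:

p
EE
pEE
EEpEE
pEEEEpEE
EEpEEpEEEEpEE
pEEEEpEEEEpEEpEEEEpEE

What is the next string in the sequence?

EEpEEpEEEEpEEpEEEEpEEEEpEEpEEEEpEE

Each term (from the third on) is the two preceding terms concatenated in order: term 3 = p·EE = pEE.
So term 8 is EEpEEpEEEEpEE·pEEEEpEEEEpEEpEEEEpEE.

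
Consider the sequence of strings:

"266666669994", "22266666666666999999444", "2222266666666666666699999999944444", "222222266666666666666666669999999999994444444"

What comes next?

Reading off run lengths: 2 runs 1, 3, 5, 7; 6 runs 7, 11, 15, 19; 9 runs 3, 6, 9, 12; 4 runs 1, 3, 5, 7 — each is linear in n (n = 1, 2, …).
At n = 5 the blocks have lengths 9, 23, 15, 9.

22222222266666666666666666666666999999999999999444444444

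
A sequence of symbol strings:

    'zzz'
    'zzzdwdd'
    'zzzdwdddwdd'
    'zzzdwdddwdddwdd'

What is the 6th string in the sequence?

Every step adds dwdd to the end: s(k+1) = s(k)·dwdd.
From zzzdwdddwdddwdd, 2 further steps: zzzdwdddwdddwdd → zzzdwdddwdddwdddwdd → (answer).

zzzdwdddwdddwdddwdddwdd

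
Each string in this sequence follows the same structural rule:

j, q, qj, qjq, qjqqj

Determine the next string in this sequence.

This is a Fibonacci-style word recurrence s(k) = s(k−1)·s(k−2): e.g. q·j = qj.
Continuing: qjqqj · qjq gives term 6.

qjqqjqjq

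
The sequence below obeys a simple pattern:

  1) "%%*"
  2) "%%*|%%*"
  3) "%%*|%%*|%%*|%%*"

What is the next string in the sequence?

Each string is two copies of the previous one joined by '|'.
One more doubling of %%*|%%*|%%*|%%* gives the answer.

%%*|%%*|%%*|%%*|%%*|%%*|%%*|%%*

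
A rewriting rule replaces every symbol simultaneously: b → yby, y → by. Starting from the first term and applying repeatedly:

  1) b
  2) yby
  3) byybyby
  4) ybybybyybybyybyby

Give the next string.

Rewriting the 17 symbols of ybybybyybybyybyby one by one yields by yby by yby by yby by by yby by yby by by yby by yby by; concatenated:

byybybyybybyybybybyybybyybybybyybybyybyby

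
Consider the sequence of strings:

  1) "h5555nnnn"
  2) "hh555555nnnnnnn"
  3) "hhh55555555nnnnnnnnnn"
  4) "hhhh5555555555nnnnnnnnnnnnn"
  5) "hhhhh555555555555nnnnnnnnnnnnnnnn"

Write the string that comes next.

The n-th term is n h's then 2n+2 5's then 3n+1 n's (n = 1, 2, …).
At n = 6 the blocks have lengths 6, 14, 19.

hhhhhh55555555555555nnnnnnnnnnnnnnnnnnn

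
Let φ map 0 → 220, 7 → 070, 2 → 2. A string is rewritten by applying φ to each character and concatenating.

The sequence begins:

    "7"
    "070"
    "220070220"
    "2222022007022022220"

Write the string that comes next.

222222022220220070220222202222220

Applying the rule to each of the 19 symbols of 2222022007022022220 gives the pieces 2 2 2 2 220 2 2 220 220 070 220 2 2 220 2 2 2 2 220, which concatenate to the answer.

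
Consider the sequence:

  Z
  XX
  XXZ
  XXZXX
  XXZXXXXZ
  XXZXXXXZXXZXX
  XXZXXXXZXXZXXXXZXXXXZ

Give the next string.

From term 3 onward, concatenate the last term with the second-to-last: XX·Z = XXZ, XXZ·XX = XXZXX, …
The next term joins XXZXXXXZXXZXXXXZXXXXZ and XXZXXXXZXXZXX.

XXZXXXXZXXZXXXXZXXXXZXXZXXXXZXXZXX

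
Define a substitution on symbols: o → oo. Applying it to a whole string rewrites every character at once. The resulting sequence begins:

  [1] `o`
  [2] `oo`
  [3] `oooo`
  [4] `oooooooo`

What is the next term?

oooooooooooooooo

Expanding oooooooo: o→oo, o→oo, o→oo, o→oo, o→oo, o→oo, o→oo, o→oo. Concatenated: oo oo oo oo oo oo oo oo.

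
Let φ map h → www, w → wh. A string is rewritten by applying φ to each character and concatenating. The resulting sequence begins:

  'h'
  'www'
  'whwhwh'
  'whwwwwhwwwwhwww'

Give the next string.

Applying the rule to each of the 15 symbols of whwwwwhwwwwhwww gives the pieces wh www wh wh wh wh www wh wh wh wh www wh wh wh, which concatenate to the answer.

whwwwwhwhwhwhwwwwhwhwhwhwwwwhwhwh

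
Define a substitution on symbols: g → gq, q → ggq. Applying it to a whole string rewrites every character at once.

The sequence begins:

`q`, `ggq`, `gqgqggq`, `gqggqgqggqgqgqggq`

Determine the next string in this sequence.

φ(gqggqgqggqgqgqggq) expands symbol-by-symbol to gq ggq gq gq ggq gq ggq gq gq ggq gq ggq gq ggq gq gq ggq; joining the 17 pieces gives the next term.

gqggqgqgqggqgqggqgqgqggqgqggqgqggqgqgqggq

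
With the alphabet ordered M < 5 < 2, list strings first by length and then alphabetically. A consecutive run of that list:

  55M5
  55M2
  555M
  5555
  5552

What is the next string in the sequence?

552M

The successor of 5552 increments the rightmost position that isn't already 2 and resets every position after it to M.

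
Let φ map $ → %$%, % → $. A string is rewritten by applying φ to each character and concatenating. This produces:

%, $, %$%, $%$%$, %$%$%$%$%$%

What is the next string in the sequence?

$%$%$%$%$%$%$%$%$%$%$

Apply φ to %$%$%$%$%$% symbol by symbol: %→$, $→%$%, %→$, $→%$%, %→$, $→%$%, %→$, $→%$%, %→$, $→%$%, %→$; joined: $ %$% $ %$% $ %$% $ %$% $ %$% $.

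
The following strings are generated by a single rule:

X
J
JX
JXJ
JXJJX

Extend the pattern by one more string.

From term 3 onward, concatenate the last term with the second-to-last: J·X = JX, JX·J = JXJ, …
The next term joins JXJJX and JXJ.

JXJJXJXJ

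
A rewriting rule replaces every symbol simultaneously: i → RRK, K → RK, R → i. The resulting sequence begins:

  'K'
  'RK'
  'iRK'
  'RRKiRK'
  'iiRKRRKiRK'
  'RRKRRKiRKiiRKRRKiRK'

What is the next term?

Rewriting the 19 symbols of RRKRRKiRKiiRKRRKiRK one by one yields i i RK i i RK RRK i RK RRK RRK i RK i i RK RRK i RK; concatenated:

iiRKiiRKRRKiRKRRKRRKiRKiiRKRRKiRK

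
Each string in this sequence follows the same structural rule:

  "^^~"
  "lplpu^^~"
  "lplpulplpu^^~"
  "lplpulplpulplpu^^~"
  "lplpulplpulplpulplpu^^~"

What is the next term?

Each term is the previous one with lplpu prepended.
Applying this once more to lplpulplpulplpulplpu^^~:

lplpulplpulplpulplpulplpu^^~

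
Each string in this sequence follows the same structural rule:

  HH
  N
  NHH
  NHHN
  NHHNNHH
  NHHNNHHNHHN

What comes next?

NHHNNHHNHHNNHHNNHH

Each term (from the third on) is the previous term followed by the one before it: term 3 = N·HH = NHH.
The next term joins NHHNNHHNHHN and NHHNNHH.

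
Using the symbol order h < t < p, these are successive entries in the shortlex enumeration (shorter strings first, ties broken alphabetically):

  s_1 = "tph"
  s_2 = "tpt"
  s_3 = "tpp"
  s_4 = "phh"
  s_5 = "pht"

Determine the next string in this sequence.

Treat pht as a base-3 numeral over the given alphabet and add one, carrying through any trailing p's.

php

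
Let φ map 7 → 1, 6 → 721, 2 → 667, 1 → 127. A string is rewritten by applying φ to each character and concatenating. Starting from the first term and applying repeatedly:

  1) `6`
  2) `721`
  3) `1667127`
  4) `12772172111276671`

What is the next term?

12766711667127166712712712766717217211127

φ(12772172111276671) expands symbol-by-symbol to 127 667 1 1 667 127 1 667 127 127 127 667 1 721 721 1 127; joining the 17 pieces gives the next term.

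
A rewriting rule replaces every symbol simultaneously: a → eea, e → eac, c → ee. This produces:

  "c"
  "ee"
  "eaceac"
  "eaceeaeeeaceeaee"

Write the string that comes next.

Replace each of the 16 characters of eaceeaeeeaceeaee in place — eac eea ee eac eac eea eac eac eac eea ee eac eac eea eac eac — and concatenate.

eaceeaeeeaceaceeaeaceaceaceeaeeeaceaceeaeaceac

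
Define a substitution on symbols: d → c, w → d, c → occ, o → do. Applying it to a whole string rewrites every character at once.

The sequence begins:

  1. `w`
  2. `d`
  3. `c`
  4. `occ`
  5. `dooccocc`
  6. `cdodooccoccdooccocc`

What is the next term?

Replace each of the 19 characters of cdodooccoccdooccocc in place — occ c do c do do occ occ do occ occ c do do occ occ do occ occ — and concatenate.

occcdocdodooccoccdooccocccdodooccoccdooccocc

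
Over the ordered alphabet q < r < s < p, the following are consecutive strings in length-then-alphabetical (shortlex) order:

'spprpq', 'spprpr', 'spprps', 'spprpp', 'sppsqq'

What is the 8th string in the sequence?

sppsqp

Advancing 3 positions from sppsqq through sppsqq → sppsqr → sppsqs reaches term 8.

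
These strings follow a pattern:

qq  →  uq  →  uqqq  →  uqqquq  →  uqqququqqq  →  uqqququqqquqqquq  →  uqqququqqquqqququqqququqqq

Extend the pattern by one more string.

This is a Fibonacci-style word recurrence s(k) = s(k−1)·s(k−2): e.g. uq·qq = uqqq.
Continuing: uqqququqqquqqququqqququqqq · uqqququqqquqqquq gives term 8.

uqqququqqquqqququqqququqqquqqququqqquqqquq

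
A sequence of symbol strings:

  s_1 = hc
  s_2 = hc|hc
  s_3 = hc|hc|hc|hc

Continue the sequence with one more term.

hc|hc|hc|hc|hc|hc|hc|hc

Each string is two copies of the previous one joined by '|'.
One more doubling of hc|hc|hc|hc gives the answer.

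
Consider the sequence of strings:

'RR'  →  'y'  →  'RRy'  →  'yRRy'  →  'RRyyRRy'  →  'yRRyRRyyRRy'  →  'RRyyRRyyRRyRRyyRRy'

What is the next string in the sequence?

yRRyRRyyRRyRRyyRRyyRRyRRyyRRy

Each term (from the third on) is the two preceding terms concatenated in order: term 3 = RR·y = RRy.
The next term joins yRRyRRyyRRy and RRyyRRyyRRyRRyyRRy.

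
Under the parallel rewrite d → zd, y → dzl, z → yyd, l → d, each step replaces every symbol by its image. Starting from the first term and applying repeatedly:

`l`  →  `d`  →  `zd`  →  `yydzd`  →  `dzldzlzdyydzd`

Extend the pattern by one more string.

Replace each of the 13 characters of dzldzlzdyydzd in place — zd yyd d zd yyd d yyd zd dzl dzl zd yyd zd — and concatenate.

zdyyddzdyyddyydzddzldzlzdyydzd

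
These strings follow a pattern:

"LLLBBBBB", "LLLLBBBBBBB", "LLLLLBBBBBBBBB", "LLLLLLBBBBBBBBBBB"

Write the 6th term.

Each string has the form L^{n+1} B^{2n+1}, where the shown terms are n = 2, 3, 4, 5.
For term 6, n = 7, so the run lengths are 8, 15.

LLLLLLLLBBBBBBBBBBBBBBB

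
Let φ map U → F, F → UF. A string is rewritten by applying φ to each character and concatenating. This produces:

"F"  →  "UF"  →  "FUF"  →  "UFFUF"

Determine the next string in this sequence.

FUFUFFUF

Expanding UFFUF: U→F, F→UF, F→UF, U→F, F→UF. Concatenated: F UF UF F UF.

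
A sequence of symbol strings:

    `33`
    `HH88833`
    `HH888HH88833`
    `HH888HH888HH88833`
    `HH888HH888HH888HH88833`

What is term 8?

The strings grow by a fixed prefix HH888 each time.
From HH888HH888HH888HH88833, 3 further steps: HH888HH888HH888HH88833 → HH888HH888HH888HH888HH88833 → HH888HH888HH888HH888HH888HH88833 → (answer).

HH888HH888HH888HH888HH888HH888HH88833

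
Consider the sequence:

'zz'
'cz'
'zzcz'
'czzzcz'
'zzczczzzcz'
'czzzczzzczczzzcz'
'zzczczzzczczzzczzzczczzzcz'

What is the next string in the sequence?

czzzczzzczczzzczzzczczzzczczzzczzzczczzzcz

Each term (from the third on) is the two preceding terms concatenated in order: term 3 = zz·cz = zzcz.
The next term joins czzzczzzczczzzcz and zzczczzzczczzzczzzczczzzcz.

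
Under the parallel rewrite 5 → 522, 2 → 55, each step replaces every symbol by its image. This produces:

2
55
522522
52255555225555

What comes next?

52255555225225225225225555522522522522

φ(52255555225555) expands symbol-by-symbol to 522 55 55 522 522 522 522 522 55 55 522 522 522 522; joining the 14 pieces gives the next term.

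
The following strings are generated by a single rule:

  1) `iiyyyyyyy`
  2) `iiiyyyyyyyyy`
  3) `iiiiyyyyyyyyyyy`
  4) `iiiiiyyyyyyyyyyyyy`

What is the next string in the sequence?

iiiiiiyyyyyyyyyyyyyyy

Reading off run lengths: i runs 2, 3, 4, 5; y runs 7, 9, 11, 13 — each is linear in n, where the shown terms are n = 3, 4, 5, 6.
At n = 7 the blocks have lengths 6, 15.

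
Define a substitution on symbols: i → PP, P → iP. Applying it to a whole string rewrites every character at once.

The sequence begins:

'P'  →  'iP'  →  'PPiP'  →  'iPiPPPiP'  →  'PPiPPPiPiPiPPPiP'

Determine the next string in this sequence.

φ(PPiPPPiPiPiPPPiP) expands symbol-by-symbol to iP iP PP iP iP iP PP iP PP iP PP iP iP iP PP iP; joining the 16 pieces gives the next term.

iPiPPPiPiPiPPPiPPPiPPPiPiPiPPPiP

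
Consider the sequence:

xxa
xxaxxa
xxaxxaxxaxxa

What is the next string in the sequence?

xxaxxaxxaxxaxxaxxaxxaxxa

Every step duplicates the string.
One more doubling of xxaxxaxxaxxa gives the answer.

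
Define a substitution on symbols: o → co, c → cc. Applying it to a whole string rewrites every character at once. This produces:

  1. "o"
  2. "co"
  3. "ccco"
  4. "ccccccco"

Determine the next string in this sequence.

ccccccccccccccco

Expanding ccccccco: c→cc, c→cc, c→cc, c→cc, c→cc, c→cc, c→cc, o→co. Concatenated: cc cc cc cc cc cc cc co.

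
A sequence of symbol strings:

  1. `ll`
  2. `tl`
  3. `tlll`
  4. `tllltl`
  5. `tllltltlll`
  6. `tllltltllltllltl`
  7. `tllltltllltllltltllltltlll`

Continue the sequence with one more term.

tllltltllltllltltllltltllltllltltllltllltl

From term 3 onward, concatenate the last term with the second-to-last: tl·ll = tlll, tlll·tl = tllltl, …
So term 8 is tllltltllltllltltllltltlll·tllltltllltllltl.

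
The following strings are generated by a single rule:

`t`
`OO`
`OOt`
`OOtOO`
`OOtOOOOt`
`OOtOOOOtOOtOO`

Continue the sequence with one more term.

OOtOOOOtOOtOOOOtOOOOt

Each term (from the third on) is the previous term followed by the one before it: term 3 = OO·t = OOt.
Continuing: OOtOOOOtOOtOO · OOtOOOOt gives term 7.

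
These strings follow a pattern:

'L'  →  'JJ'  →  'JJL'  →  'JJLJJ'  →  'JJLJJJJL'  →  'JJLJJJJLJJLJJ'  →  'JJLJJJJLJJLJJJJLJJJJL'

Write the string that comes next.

JJLJJJJLJJLJJJJLJJJJLJJLJJJJLJJLJJ

From term 3 onward, concatenate the last term with the second-to-last: JJ·L = JJL, JJL·JJ = JJLJJ, …
The next term joins JJLJJJJLJJLJJJJLJJJJL and JJLJJJJLJJLJJ.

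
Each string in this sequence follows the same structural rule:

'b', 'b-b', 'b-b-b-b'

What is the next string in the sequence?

s(k+1) = s(k)·-·s(k) — each term doubles the last with '-' between the halves.
So the next term is two copies of b-b-b-b with '-' between the halves.

b-b-b-b-b-b-b-b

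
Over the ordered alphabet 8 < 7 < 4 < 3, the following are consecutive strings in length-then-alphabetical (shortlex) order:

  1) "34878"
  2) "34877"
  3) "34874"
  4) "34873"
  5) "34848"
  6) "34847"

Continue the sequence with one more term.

The successor of 34847 increments the rightmost position that isn't already 3 and resets every position after it to 8.

34844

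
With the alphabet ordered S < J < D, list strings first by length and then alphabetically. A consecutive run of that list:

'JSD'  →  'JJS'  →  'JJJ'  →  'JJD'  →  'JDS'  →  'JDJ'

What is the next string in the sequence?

JDD

The successor of JDJ increments the rightmost position that isn't already D and resets every position after it to S.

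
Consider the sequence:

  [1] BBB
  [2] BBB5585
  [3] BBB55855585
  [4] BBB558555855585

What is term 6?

BBB55855585558555855585

The strings grow by a fixed suffix 5585 each time.
From BBB558555855585, 2 further steps: BBB558555855585 → BBB5585558555855585 → (answer).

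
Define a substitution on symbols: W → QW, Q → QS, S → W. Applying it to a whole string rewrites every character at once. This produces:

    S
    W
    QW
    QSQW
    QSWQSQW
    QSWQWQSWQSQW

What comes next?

QSWQWQSQWQSWQWQSWQSQW

Expanding QSWQWQSWQSQW: Q→QS, S→W, W→QW, Q→QS, W→QW, Q→QS, S→W, W→QW, Q→QS, S→W, Q→QS, W→QW. Concatenated: QS W QW QS QW QS W QW QS W QS QW.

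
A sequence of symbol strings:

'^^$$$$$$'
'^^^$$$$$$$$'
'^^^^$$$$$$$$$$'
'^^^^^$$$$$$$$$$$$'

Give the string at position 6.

^^^^^^^$$$$$$$$$$$$$$$$

Reading off run lengths: ^ runs 2, 3, 4, 5; $ runs 6, 8, 10, 12 — each is linear in n, where the shown terms are n = 2, 3, 4, 5.
Setting n = 7 gives 7, 16 characters in each block.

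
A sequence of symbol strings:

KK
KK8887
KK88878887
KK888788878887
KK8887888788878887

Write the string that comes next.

Each term is the previous one with 8887 appended.
Applying this once more to KK8887888788878887:

KK88878887888788878887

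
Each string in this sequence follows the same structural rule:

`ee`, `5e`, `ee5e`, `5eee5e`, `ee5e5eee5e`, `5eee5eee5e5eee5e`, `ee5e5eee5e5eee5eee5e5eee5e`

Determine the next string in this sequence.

5eee5eee5e5eee5eee5e5eee5e5eee5eee5e5eee5e

This is a Fibonacci-style word recurrence s(k) = s(k−2)·s(k−1): e.g. ee·5e = ee5e.
So term 8 is 5eee5eee5e5eee5e·ee5e5eee5e5eee5eee5e5eee5e.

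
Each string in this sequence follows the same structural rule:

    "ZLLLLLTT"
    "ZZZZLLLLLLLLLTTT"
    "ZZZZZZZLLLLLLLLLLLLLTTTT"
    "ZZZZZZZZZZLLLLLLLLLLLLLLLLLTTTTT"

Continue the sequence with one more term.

ZZZZZZZZZZZZZLLLLLLLLLLLLLLLLLLLLLTTTTTT

The n-th term is 3n-2 Z's then 4n+1 L's then n+1 T's (n = 1, 2, …).
For the next term, n = 5, so the run lengths are 13, 21, 6.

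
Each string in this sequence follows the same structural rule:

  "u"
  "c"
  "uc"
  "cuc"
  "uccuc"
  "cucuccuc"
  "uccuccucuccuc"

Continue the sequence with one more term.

cucuccucuccuccucuccuc

This is a Fibonacci-style word recurrence s(k) = s(k−2)·s(k−1): e.g. u·c = uc.
So term 8 is cucuccuc·uccuccucuccuc.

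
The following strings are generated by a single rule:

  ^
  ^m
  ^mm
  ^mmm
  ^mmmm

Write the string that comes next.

Every step adds m to the end: s(k+1) = s(k)·m.
One more step from ^mmmm gives the answer.

^mmmmm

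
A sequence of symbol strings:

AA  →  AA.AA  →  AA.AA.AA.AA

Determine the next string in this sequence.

s(k+1) = s(k)·.·s(k) — each term doubles the last with '.' between the halves.
One more doubling of AA.AA.AA.AA gives the answer.

AA.AA.AA.AA.AA.AA.AA.AA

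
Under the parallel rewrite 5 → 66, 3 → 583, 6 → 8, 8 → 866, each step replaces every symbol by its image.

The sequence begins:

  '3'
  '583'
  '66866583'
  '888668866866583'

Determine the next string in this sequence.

86686686688866866888668866866583

Replace each of the 15 characters of 888668866866583 in place — 866 866 866 8 8 866 866 8 8 866 8 8 66 866 583 — and concatenate.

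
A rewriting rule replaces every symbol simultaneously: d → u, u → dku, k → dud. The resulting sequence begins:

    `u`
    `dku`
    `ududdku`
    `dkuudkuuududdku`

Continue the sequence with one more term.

Applying the rule to each of the 15 symbols of dkuudkuuududdku gives the pieces u dud dku dku u dud dku dku dku u dku u u dud dku, which concatenate to the answer.

ududdkudkuududdkudkudkuudkuuududdku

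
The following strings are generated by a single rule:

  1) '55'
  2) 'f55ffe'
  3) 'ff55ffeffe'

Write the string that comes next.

s(k+1) = f·s(k)·ffe, so each term gains f as a prefix and ffe as a suffix.
So the next term is f·ff55ffeffe·ffe.

fff55ffeffeffe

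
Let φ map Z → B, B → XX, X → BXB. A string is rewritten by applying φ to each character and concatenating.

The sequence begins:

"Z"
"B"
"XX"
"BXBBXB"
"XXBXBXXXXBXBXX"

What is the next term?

BXBBXBXXBXBXXBXBBXBBXBBXBXXBXBXXBXBBXB

φ(XXBXBXXXXBXBXX) expands symbol-by-symbol to BXB BXB XX BXB XX BXB BXB BXB BXB XX BXB XX BXB BXB; joining the 14 pieces gives the next term.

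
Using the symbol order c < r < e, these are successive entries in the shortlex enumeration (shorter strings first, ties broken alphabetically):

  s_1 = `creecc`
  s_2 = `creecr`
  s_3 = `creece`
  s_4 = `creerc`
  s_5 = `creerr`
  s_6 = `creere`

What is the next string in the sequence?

creeec

Treat creere as a base-3 numeral over the given alphabet and add one, carrying through any trailing e's.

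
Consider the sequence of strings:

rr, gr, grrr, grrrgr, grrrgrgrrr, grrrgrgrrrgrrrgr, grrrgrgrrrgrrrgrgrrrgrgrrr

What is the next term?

From term 3 onward, concatenate the last term with the second-to-last: gr·rr = grrr, grrr·gr = grrrgr, …
So term 8 is grrrgrgrrrgrrrgrgrrrgrgrrr·grrrgrgrrrgrrrgr.

grrrgrgrrrgrrrgrgrrrgrgrrrgrrrgrgrrrgrrrgr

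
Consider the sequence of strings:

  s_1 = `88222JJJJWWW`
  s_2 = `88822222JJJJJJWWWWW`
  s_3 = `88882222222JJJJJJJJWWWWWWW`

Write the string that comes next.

88888222222222JJJJJJJJJJWWWWWWWWW

Each string has the form 8^{n+1} 2^{2n+1} J^{2n+2} W^{2n+1} (n = 1, 2, …).
Setting n = 4 gives 5, 9, 10, 9 characters in each block.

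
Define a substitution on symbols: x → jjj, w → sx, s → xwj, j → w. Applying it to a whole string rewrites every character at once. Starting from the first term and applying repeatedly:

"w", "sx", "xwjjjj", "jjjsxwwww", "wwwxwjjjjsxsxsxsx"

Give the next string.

Rewriting the 17 symbols of wwwxwjjjjsxsxsxsx one by one yields sx sx sx jjj sx w w w w xwj jjj xwj jjj xwj jjj xwj jjj; concatenated:

sxsxsxjjjsxwwwwxwjjjjxwjjjjxwjjjjxwjjjj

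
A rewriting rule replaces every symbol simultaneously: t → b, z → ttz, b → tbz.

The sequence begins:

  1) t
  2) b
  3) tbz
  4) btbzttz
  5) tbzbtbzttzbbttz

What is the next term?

btbzttztbzbtbzttzbbttztbztbzbbttz

φ(tbzbtbzttzbbttz) expands symbol-by-symbol to b tbz ttz tbz b tbz ttz b b ttz tbz tbz b b ttz; joining the 15 pieces gives the next term.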